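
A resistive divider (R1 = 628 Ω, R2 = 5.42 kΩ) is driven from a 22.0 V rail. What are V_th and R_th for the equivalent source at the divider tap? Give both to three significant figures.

V_th = 19.7 V, R_th = 563 Ω

V_th is the open-circuit tap voltage: 22.0 × 5420/(628 + 5420) = 19.7 V.
With the supply zeroed, R1 and R2 appear in parallel from the tap: R_th = R1‖R2 = (628 × 5420)/6048 = 563 Ω.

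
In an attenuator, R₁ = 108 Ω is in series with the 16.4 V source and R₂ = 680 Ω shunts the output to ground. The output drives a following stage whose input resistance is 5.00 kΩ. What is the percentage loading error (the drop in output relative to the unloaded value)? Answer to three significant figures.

1.83 %

The divider's output (Thévenin) resistance is R₁‖R₂ = 93.20 Ω.
Fractional drop under load = R_th/(R_th + R_L) = 93.20 / (93.20 + 5000) = 0.01830.
So the output falls by 1.83 %.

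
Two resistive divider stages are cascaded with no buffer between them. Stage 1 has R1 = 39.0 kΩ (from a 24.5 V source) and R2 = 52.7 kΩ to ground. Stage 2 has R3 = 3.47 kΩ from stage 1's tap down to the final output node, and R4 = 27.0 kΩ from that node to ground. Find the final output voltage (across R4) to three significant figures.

Stage 2 presents R3+R4 = 30.47 kΩ as a load on stage 1's tap.
Stage 1's lower leg becomes R2‖(R3+R4) = 19.31 kΩ, so V_mid = 24.5 × 19.31/58.31 = 8.113 V.
Stage 2 is itself unloaded: V_out = V_mid × R4/(R3+R4) = 8.113 × 27.0/30.47 = 7.19 V.

V_out ≈ 7.19 V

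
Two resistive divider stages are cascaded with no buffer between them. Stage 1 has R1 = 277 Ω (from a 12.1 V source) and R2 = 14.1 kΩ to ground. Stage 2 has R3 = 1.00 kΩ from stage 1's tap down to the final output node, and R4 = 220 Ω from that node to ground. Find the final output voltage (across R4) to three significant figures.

V_out ≈ 1.75 V

Stage 2 presents R3+R4 = 1220 Ω as a load on stage 1's tap.
Stage 1's lower leg becomes R2‖(R3+R4) = 1123 Ω, so V_mid = 12.1 × 1123/1400 = 9.706 V.
Stage 2 is itself unloaded: V_out = V_mid × R4/(R3+R4) = 9.706 × 220/1220 = 1.75 V.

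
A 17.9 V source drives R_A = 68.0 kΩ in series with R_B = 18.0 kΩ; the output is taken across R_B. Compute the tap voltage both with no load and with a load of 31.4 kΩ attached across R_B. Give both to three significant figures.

Unloaded: 3.75 V; loaded: 2.58 V

Open-circuit: V = 17.9 × 18.0/(68.0 + 18.0) = 3.75 V.
With the load, R_B becomes R_B‖R_L = 11.44 kΩ, so V = 17.9 × 11.44/79.44 = 2.58 V.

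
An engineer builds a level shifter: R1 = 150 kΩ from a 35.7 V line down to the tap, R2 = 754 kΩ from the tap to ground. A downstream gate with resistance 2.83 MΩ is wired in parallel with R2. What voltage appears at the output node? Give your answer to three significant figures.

The load sits in parallel with R2: R2‖R_L = (754 × 2830) / (754 + 2830) = 595.4 kΩ.
V_out = 35.7 × 595.4 / (150 + 595.4) = 35.7 × 595.4/745.4 = 28.5 V.
(Unloaded it would have been 29.8 V.)

V_out ≈ 28.5 V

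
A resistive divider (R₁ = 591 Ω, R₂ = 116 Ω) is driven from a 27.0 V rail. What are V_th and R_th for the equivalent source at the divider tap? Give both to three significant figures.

V_th is the open-circuit tap voltage: 27.0 × 116/(591 + 116) = 4.43 V.
With the supply zeroed, R₁ and R₂ appear in parallel from the tap: R_th = R₁‖R₂ = (591 × 116)/707.0 = 97.0 Ω.

V_th = 4.43 V, R_th = 97.0 Ω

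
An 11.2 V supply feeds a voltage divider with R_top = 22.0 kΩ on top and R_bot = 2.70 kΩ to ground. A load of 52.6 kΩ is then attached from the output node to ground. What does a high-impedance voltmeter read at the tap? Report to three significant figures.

V_out ≈ 1.17 V

The load sits in parallel with R_bot: R_bot‖R_L = (2.70 × 52.6) / (2.70 + 52.6) = 2.568 kΩ.
V_out = 11.2 × 2.568 / (22.0 + 2.568) = 11.2 × 2.568/24.57 = 1.17 V.
(Unloaded it would have been 1.22 V.)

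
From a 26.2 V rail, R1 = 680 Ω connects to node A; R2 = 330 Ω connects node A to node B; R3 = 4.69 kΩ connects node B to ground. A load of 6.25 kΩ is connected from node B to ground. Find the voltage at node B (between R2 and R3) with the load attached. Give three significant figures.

V ≈ 19.0 V

At node B, R3 is in parallel with the load: R3‖R_L = 2679 Ω.
Below node A the resistance is R2 + (R3‖R_L) = 3009 Ω, so V_A = 26.2 × 3009/3689 = 21.37 V.
Then V_B = V_A × (R3‖R_L)/(R2 + R3‖R_L) = 21.37 × 2679/3009 = 19.0 V.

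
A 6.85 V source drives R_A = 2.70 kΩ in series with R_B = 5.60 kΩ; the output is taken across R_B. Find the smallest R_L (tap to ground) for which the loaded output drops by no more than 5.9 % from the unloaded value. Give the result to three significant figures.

R_L(min) ≈ 29.1 kΩ

Output resistance R_th = R_A‖R_B = (2.70 × 5.60)/8.300 = 1.822 kΩ.
The fractional drop is R_th/(R_th + R_L); requiring this ≤ 0.0590 gives R_L ≥ R_th(1/0.0590 − 1) = 1.822 × 15.95 = 29.1 kΩ.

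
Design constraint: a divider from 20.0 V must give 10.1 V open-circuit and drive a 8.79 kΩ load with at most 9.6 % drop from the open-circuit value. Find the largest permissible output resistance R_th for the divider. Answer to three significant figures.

R_th ≤ 933 Ω

Loading drop = R_th/(R_th + R_L) ≤ 0.0960, so R_th ≤ R_L · ε/(1−ε) = 8.79 kΩ × 0.0960/0.9040 = 933 Ω.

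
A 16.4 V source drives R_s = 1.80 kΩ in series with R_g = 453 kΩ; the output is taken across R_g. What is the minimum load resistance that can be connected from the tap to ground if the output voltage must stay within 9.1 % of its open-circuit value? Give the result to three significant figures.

R_L(min) ≈ 17.9 kΩ

Output resistance R_th = R_s‖R_g = (1.80 × 453)/454.8 = 1.793 kΩ.
The fractional drop is R_th/(R_th + R_L); requiring this ≤ 0.0910 gives R_L ≥ R_th(1/0.0910 − 1) = 1.793 × 9.989 = 17.9 kΩ.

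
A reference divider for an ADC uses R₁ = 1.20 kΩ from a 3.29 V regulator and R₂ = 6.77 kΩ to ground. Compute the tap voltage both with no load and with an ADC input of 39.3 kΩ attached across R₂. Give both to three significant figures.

Unloaded: 2.79 V; loaded: 2.72 V

Open-circuit: V = 3.29 × 6.77/(1.20 + 6.77) = 2.79 V.
With the load, R₂ becomes R₂‖R_L = 5.775 kΩ, so V = 3.29 × 5.775/6.975 = 2.72 V.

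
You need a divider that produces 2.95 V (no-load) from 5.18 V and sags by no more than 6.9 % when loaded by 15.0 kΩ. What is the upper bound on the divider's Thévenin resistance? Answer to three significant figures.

Loading drop = R_th/(R_th + R_L) ≤ 0.0690, so R_th ≤ R_L · ε/(1−ε) = 15.0 kΩ × 0.0690/0.9310 = 1.11 kΩ.
(Any R1, R2 with R2/(R1+R2) = 0.569 and R1‖R2 ≤ 1.11 kΩ will meet the spec.)

R_th ≤ 1.11 kΩ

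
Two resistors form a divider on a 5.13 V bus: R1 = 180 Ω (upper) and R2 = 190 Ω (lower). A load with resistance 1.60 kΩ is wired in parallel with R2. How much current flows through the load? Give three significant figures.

R2‖R_L = 169.8 Ω; V_out = 5.13 × 169.8/349.8 = 2.490 V.
I_L = V_out / R_L = 2.490 / 1.60 kΩ = 1.56 mA.

I_L ≈ 1.56 mA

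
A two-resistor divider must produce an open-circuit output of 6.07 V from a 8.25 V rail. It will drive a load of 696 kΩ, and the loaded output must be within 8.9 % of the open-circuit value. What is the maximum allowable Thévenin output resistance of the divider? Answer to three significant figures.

R_th ≤ 68.0 kΩ

Loading drop = R_th/(R_th + R_L) ≤ 0.0890, so R_th ≤ R_L · ε/(1−ε) = 696 kΩ × 0.0890/0.9110 = 68.0 kΩ.
(Any R1, R2 with R2/(R1+R2) = 0.736 and R1‖R2 ≤ 68.0 kΩ will meet the spec.)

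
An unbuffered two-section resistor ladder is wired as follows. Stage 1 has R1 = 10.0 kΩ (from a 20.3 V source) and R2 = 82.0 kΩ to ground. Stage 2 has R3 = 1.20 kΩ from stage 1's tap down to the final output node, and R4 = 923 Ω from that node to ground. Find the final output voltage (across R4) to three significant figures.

Stage 2 presents R3+R4 = 2123 Ω as a load on stage 1's tap.
Stage 1's lower leg becomes R2‖(R3+R4) = 2069 Ω, so V_mid = 20.3 × 2069/12070 = 3.481 V.
Stage 2 is itself unloaded: V_out = V_mid × R4/(R3+R4) = 3.481 × 923/2123 = 1.51 V.

V_out ≈ 1.51 V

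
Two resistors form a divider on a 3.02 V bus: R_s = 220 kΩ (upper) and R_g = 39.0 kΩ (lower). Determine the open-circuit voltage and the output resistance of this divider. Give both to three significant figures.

V_th = 0.455 V, R_th = 33.1 kΩ

V_th is the open-circuit tap voltage: 3.02 × 39.0/(220 + 39.0) = 0.455 V.
With the supply zeroed, R_s and R_g appear in parallel from the tap: R_th = R_s‖R_g = (220 × 39.0)/259.0 = 33.1 kΩ.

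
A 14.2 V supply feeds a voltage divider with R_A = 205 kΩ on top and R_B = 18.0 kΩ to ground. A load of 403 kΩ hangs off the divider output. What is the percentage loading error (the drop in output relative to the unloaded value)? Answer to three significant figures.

The divider's output (Thévenin) resistance is R_A‖R_B = 16.55 kΩ.
Fractional drop under load = R_th/(R_th + R_L) = 16.55 / (16.55 + 403) = 0.03944.
So the output falls by 3.94 %.

3.94 %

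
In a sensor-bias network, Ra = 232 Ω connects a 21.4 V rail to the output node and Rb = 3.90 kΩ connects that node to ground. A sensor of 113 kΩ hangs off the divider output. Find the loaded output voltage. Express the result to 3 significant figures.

The load sits in parallel with Rb: Rb‖R_L = (3900 × 113000) / (3900 + 113000) = 3770 Ω.
V_out = 21.4 × 3770 / (232 + 3770) = 21.4 × 3770/4002 = 20.2 V.

V_out ≈ 20.2 V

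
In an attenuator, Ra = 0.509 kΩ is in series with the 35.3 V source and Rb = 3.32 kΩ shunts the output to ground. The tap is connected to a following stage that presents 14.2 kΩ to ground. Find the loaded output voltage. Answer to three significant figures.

V_out ≈ 29.7 V

The load sits in parallel with Rb: Rb‖R_L = (3320 × 14200) / (3320 + 14200) = 2691 Ω.
V_out = 35.3 × 2691 / (509 + 2691) = 35.3 × 2691/3200 = 29.7 V.
(Unloaded it would have been 30.6 V.)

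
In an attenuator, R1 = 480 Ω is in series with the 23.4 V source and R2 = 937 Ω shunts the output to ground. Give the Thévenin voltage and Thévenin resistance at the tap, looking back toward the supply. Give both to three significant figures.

V_th is the open-circuit tap voltage: 23.4 × 937/(480 + 937) = 15.5 V.
With the supply zeroed, R1 and R2 appear in parallel from the tap: R_th = R1‖R2 = (480 × 937)/1417 = 317 Ω.

V_th = 15.5 V, R_th = 317 Ω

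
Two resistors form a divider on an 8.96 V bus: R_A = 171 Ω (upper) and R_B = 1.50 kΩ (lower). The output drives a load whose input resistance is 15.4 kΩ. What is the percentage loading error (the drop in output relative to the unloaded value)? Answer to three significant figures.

The divider's output (Thévenin) resistance is R_A‖R_B = 153.5 Ω.
Fractional drop under load = R_th/(R_th + R_L) = 153.5 / (153.5 + 15400) = 0.009869.
So the output falls by 0.987 %.

0.987 %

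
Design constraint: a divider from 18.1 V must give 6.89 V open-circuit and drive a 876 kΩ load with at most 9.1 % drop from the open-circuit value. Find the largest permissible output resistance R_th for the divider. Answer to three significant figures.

Loading drop = R_th/(R_th + R_L) ≤ 0.0910, so R_th ≤ R_L · ε/(1−ε) = 876 kΩ × 0.0910/0.9090 = 87.7 kΩ.
(Any R1, R2 with R2/(R1+R2) = 0.381 and R1‖R2 ≤ 87.7 kΩ will meet the spec.)

R_th ≤ 87.7 kΩ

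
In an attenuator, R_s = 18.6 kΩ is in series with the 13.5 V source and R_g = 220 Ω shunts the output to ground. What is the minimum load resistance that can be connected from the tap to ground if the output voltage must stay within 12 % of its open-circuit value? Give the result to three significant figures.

R_L(min) ≈ 1.59 kΩ

Output resistance R_th = R_s‖R_g = (18600 × 220)/18820 = 217.4 Ω.
The fractional drop is R_th/(R_th + R_L); requiring this ≤ 0.120 gives R_L ≥ R_th(1/0.120 − 1) = 217.4 × 7.333 = 1.59 kΩ.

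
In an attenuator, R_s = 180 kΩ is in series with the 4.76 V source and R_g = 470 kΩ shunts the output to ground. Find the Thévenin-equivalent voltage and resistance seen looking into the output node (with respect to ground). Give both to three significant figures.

V_th is the open-circuit tap voltage: 4.76 × 470/(180 + 470) = 3.44 V.
With the supply zeroed, R_s and R_g appear in parallel from the tap: R_th = R_s‖R_g = (180 × 470)/650.0 = 130 kΩ.

V_th = 3.44 V, R_th = 130 kΩ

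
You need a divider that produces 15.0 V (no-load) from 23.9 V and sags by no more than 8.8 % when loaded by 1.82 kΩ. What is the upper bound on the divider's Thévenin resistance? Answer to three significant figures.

Loading drop = R_th/(R_th + R_L) ≤ 0.0880, so R_th ≤ R_L · ε/(1−ε) = 1.82 kΩ × 0.0880/0.9120 = 176 Ω.

R_th ≤ 176 Ω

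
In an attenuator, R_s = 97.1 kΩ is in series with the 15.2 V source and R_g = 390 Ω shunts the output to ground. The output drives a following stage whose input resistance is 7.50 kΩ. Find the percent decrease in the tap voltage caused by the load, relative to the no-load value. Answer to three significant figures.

The divider's output (Thévenin) resistance is R_s‖R_g = 388.4 Ω.
Fractional drop under load = R_th/(R_th + R_L) = 388.4 / (388.4 + 7500) = 0.04924.
So the output falls by 4.92 %.

4.92 %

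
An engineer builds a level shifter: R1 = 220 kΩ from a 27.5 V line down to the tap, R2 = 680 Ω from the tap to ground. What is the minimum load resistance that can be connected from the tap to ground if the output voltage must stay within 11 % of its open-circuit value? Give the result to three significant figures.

Output resistance R_th = R1‖R2 = (220000 × 680)/220700 = 677.9 Ω.
The fractional drop is R_th/(R_th + R_L); requiring this ≤ 0.110 gives R_L ≥ R_th(1/0.110 − 1) = 677.9 × 8.091 = 5.48 kΩ.

R_L(min) ≈ 5.48 kΩ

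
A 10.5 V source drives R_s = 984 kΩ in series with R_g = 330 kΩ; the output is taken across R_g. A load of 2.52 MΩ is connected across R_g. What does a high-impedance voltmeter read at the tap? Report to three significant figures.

V_out ≈ 2.40 V

The load sits in parallel with R_g: R_g‖R_L = (330 × 2520) / (330 + 2520) = 291.8 kΩ.
V_out = 10.5 × 291.8 / (984 + 291.8) = 10.5 × 291.8/1276 = 2.40 V.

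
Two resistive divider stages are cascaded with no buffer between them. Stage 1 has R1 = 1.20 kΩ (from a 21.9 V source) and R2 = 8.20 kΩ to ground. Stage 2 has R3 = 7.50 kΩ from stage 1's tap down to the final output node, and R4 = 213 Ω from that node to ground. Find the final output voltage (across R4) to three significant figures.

V_out ≈ 0.465 V

Stage 2 presents R3+R4 = 7713 Ω as a load on stage 1's tap.
Stage 1's lower leg becomes R2‖(R3+R4) = 3975 Ω, so V_mid = 21.9 × 3975/5175 = 16.82 V.
Stage 2 is itself unloaded: V_out = V_mid × R4/(R3+R4) = 16.82 × 213/7713 = 0.465 V.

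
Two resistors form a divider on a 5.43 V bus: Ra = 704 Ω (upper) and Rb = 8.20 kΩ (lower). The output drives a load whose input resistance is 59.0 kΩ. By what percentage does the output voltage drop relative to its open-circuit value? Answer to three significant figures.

1.09 %

The divider's output (Thévenin) resistance is Ra‖Rb = 648.3 Ω.
Fractional drop under load = R_th/(R_th + R_L) = 648.3 / (648.3 + 59000) = 0.01087.
So the output falls by 1.09 %.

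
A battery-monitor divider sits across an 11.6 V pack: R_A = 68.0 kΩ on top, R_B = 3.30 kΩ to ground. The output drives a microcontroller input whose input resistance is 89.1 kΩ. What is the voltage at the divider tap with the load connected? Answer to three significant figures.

The load sits in parallel with R_B: R_B‖R_L = (3.30 × 89.1) / (3.30 + 89.1) = 3.182 kΩ.
V_out = 11.6 × 3.182 / (68.0 + 3.182) = 11.6 × 3.182/71.18 = 0.519 V.
(Unloaded it would have been 0.537 V.)

V_out ≈ 0.519 V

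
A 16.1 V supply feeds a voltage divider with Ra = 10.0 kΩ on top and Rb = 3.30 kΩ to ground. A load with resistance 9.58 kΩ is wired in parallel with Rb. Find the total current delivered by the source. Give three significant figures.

Rb‖R_L = 2.455 kΩ, so the source sees Ra + Rb‖R_L = 12.45 kΩ.
I = 16.1 V / 12.45 kΩ = 1.29 mA.

I ≈ 1.29 mA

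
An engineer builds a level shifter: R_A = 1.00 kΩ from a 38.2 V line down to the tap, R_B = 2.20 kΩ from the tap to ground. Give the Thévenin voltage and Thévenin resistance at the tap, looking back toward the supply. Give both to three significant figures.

V_th = 26.3 V, R_th = 688 Ω

V_th is the open-circuit tap voltage: 38.2 × 2.20/(1.00 + 2.20) = 26.3 V.
With the supply zeroed, R_A and R_B appear in parallel from the tap: R_th = R_A‖R_B = (1.00 × 2.20)/3.200 = 688 Ω.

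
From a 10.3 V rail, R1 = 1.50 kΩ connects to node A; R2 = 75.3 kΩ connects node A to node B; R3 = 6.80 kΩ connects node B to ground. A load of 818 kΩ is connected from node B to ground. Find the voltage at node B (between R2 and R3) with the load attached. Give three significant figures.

At node B, R3 is in parallel with the load: R3‖R_L = 6.744 kΩ.
Below node A the resistance is R2 + (R3‖R_L) = 82.04 kΩ, so V_A = 10.3 × 82.04/83.54 = 10.12 V.
Then V_B = V_A × (R3‖R_L)/(R2 + R3‖R_L) = 10.12 × 6.744/82.04 = 0.831 V.

V ≈ 0.831 V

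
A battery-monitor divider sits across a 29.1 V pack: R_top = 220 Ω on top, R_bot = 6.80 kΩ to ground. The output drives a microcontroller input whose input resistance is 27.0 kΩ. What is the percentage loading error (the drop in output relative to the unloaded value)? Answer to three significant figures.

0.783 %

The divider's output (Thévenin) resistance is R_top‖R_bot = 213.1 Ω.
Fractional drop under load = R_th/(R_th + R_L) = 213.1 / (213.1 + 27000) = 0.007831.
So the output falls by 0.783 %.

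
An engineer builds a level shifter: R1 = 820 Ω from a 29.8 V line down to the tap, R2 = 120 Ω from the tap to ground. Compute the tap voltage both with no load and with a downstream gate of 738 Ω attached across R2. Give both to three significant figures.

Open-circuit: V = 29.8 × 120/(820 + 120) = 3.80 V.
With the load, R2 becomes R2‖R_L = 103.2 Ω, so V = 29.8 × 103.2/923.2 = 3.33 V.

Unloaded: 3.80 V; loaded: 3.33 V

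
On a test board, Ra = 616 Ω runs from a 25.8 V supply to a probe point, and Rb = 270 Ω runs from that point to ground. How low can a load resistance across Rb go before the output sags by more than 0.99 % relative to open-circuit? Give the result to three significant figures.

R_L(min) ≈ 18.8 kΩ

Output resistance R_th = Ra‖Rb = (616 × 270)/886.0 = 187.7 Ω.
The fractional drop is R_th/(R_th + R_L); requiring this ≤ 0.00990 gives R_L ≥ R_th(1/0.00990 − 1) = 187.7 × 100.0 = 18.8 kΩ.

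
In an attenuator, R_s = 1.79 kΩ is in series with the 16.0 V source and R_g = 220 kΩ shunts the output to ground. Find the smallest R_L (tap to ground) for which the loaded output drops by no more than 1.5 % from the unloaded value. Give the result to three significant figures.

Output resistance R_th = R_s‖R_g = (1.79 × 220)/221.8 = 1.776 kΩ.
The fractional drop is R_th/(R_th + R_L); requiring this ≤ 0.0150 gives R_L ≥ R_th(1/0.0150 − 1) = 1.776 × 65.67 = 117 kΩ.

R_L(min) ≈ 117 kΩ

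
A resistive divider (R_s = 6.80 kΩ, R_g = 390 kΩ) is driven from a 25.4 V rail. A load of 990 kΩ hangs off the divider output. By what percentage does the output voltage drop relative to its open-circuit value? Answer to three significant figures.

The divider's output (Thévenin) resistance is R_s‖R_g = 6.683 kΩ.
Fractional drop under load = R_th/(R_th + R_L) = 6.683 / (6.683 + 990) = 0.006706.
So the output falls by 0.671 %.

0.671 %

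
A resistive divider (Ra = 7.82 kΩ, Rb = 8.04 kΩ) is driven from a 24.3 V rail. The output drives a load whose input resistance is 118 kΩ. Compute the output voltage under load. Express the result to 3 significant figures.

The load sits in parallel with Rb: Rb‖R_L = (8.04 × 118) / (8.04 + 118) = 7.527 kΩ.
V_out = 24.3 × 7.527 / (7.82 + 7.527) = 24.3 × 7.527/15.35 = 11.9 V.

V_out ≈ 11.9 V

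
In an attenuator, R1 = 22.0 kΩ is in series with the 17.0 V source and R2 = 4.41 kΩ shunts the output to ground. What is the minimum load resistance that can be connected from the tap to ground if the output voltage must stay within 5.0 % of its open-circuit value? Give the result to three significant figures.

Output resistance R_th = R1‖R2 = (22.0 × 4.41)/26.41 = 3.674 kΩ.
The fractional drop is R_th/(R_th + R_L); requiring this ≤ 0.0500 gives R_L ≥ R_th(1/0.0500 − 1) = 3.674 × 19.00 = 69.8 kΩ.

R_L(min) ≈ 69.8 kΩ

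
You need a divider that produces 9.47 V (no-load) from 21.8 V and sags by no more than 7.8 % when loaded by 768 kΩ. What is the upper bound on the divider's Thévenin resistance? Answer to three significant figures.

Loading drop = R_th/(R_th + R_L) ≤ 0.0780, so R_th ≤ R_L · ε/(1−ε) = 768 kΩ × 0.0780/0.9220 = 65.0 kΩ.
(Any R1, R2 with R2/(R1+R2) = 0.434 and R1‖R2 ≤ 65.0 kΩ will meet the spec.)

R_th ≤ 65.0 kΩ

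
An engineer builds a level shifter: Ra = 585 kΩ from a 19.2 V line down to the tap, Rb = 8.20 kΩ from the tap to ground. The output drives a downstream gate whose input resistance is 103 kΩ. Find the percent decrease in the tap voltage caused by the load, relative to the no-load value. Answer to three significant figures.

The divider's output (Thévenin) resistance is Ra‖Rb = 8.087 kΩ.
Fractional drop under load = R_th/(R_th + R_L) = 8.087 / (8.087 + 103) = 0.07280.
So the output falls by 7.28 %.

7.28 %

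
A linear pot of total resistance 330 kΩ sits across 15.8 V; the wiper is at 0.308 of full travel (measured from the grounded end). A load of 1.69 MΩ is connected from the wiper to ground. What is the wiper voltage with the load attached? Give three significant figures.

V ≈ 4.67 V

The wiper splits the pot into (1−α)R = 228.4 kΩ above and αR = 101.6 kΩ below.
Lower section ‖ load = 95.87 kΩ.
V_wiper = 15.8 × 95.87/(228.4 + 95.87) = 4.67 V.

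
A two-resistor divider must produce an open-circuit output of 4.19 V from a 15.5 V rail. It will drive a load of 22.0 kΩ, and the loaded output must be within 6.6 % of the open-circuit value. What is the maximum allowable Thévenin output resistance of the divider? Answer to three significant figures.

R_th ≤ 1.55 kΩ

Loading drop = R_th/(R_th + R_L) ≤ 0.0660, so R_th ≤ R_L · ε/(1−ε) = 22.0 kΩ × 0.0660/0.9340 = 1.55 kΩ.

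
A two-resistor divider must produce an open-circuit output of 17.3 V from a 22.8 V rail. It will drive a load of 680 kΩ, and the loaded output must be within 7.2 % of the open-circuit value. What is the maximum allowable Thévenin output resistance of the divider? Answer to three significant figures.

R_th ≤ 52.8 kΩ

Loading drop = R_th/(R_th + R_L) ≤ 0.0720, so R_th ≤ R_L · ε/(1−ε) = 680 kΩ × 0.0720/0.9280 = 52.8 kΩ.
(Any R1, R2 with R2/(R1+R2) = 0.759 and R1‖R2 ≤ 52.8 kΩ will meet the spec.)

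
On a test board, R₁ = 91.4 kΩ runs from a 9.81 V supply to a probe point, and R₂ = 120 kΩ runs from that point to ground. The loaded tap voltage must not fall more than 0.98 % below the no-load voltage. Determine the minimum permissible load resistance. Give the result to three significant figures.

R_L(min) ≈ 5.24 MΩ

Output resistance R_th = R₁‖R₂ = (91.4 × 120)/211.4 = 51.88 kΩ.
The fractional drop is R_th/(R_th + R_L); requiring this ≤ 0.00980 gives R_L ≥ R_th(1/0.00980 − 1) = 51.88 × 101.0 = 5.24 MΩ.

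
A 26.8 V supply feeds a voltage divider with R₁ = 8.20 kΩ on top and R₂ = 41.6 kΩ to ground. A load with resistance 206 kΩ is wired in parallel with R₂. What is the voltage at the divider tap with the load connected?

The load sits in parallel with R₂: R₂‖R_L = (41.6 × 206) / (41.6 + 206) = 34.61 kΩ.
V_out = 26.8 × 34.61 / (8.20 + 34.61) = 26.8 × 34.61/42.81 = 21.7 V.

V_out ≈ 21.7 V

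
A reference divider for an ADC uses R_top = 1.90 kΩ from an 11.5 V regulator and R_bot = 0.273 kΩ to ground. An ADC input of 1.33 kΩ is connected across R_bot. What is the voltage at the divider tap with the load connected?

V_out ≈ 1.22 V

The load sits in parallel with R_bot: R_bot‖R_L = (273 × 1330) / (273 + 1330) = 226.5 Ω.
V_out = 11.5 × 226.5 / (1900 + 226.5) = 11.5 × 226.5/2127 = 1.22 V.
(Unloaded it would have been 1.44 V.)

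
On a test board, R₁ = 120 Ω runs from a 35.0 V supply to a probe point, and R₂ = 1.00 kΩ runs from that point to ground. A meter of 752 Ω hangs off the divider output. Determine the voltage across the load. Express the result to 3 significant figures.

V_out ≈ 27.4 V

The load sits in parallel with R₂: R₂‖R_L = (1000 × 752) / (1000 + 752) = 429.2 Ω.
V_out = 35.0 × 429.2 / (120 + 429.2) = 35.0 × 429.2/549.2 = 27.4 V.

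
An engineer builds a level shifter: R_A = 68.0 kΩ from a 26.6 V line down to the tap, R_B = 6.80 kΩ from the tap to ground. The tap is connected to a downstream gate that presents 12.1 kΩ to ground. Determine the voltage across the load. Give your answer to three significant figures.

The load sits in parallel with R_B: R_B‖R_L = (6.80 × 12.1) / (6.80 + 12.1) = 4.353 kΩ.
V_out = 26.6 × 4.353 / (68.0 + 4.353) = 26.6 × 4.353/72.35 = 1.60 V.

V_out ≈ 1.60 V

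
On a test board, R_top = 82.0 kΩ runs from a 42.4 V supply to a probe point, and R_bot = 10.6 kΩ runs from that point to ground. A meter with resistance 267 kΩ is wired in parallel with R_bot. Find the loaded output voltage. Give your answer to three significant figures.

The load sits in parallel with R_bot: R_bot‖R_L = (10.6 × 267) / (10.6 + 267) = 10.20 kΩ.
V_out = 42.4 × 10.20 / (82.0 + 10.20) = 42.4 × 10.20/92.20 = 4.69 V.
(Unloaded it would have been 4.85 V.)

V_out ≈ 4.69 V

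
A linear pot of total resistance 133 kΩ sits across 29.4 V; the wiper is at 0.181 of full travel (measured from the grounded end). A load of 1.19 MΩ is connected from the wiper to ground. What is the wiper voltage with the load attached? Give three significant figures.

V ≈ 5.23 V

The wiper splits the pot into (1−α)R = 108.9 kΩ above and αR = 24.07 kΩ below.
Lower section ‖ load = 23.60 kΩ.
V_wiper = 29.4 × 23.60/(108.9 + 23.60) = 5.23 V.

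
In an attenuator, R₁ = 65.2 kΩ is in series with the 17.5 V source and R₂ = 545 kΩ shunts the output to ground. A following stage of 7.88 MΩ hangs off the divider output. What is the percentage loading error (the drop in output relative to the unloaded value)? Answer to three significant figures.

The divider's output (Thévenin) resistance is R₁‖R₂ = 58.23 kΩ.
Fractional drop under load = R_th/(R_th + R_L) = 58.23 / (58.23 + 7880) = 0.007336.
So the output falls by 0.734 %.

0.734 %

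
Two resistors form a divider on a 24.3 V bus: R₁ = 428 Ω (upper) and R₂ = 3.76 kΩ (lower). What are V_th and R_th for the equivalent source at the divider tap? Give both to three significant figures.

V_th is the open-circuit tap voltage: 24.3 × 3760/(428 + 3760) = 21.8 V.
With the supply zeroed, R₁ and R₂ appear in parallel from the tap: R_th = R₁‖R₂ = (428 × 3760)/4188 = 384 Ω.

V_th = 21.8 V, R_th = 384 Ω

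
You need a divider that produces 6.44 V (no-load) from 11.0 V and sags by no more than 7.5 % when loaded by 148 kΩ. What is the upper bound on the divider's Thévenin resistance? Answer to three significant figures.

R_th ≤ 12.0 kΩ

Loading drop = R_th/(R_th + R_L) ≤ 0.0750, so R_th ≤ R_L · ε/(1−ε) = 148 kΩ × 0.0750/0.9250 = 12.0 kΩ.
(Any R1, R2 with R2/(R1+R2) = 0.585 and R1‖R2 ≤ 12.0 kΩ will meet the spec.)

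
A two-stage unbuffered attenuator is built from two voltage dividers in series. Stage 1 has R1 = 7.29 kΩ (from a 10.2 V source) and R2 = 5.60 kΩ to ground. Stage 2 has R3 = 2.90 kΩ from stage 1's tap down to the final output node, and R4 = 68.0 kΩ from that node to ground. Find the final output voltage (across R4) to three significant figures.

Stage 2 presents R3+R4 = 70.90 kΩ as a load on stage 1's tap.
Stage 1's lower leg becomes R2‖(R3+R4) = 5.190 kΩ, so V_mid = 10.2 × 5.190/12.48 = 4.242 V.
Stage 2 is itself unloaded: V_out = V_mid × R4/(R3+R4) = 4.242 × 68.0/70.90 = 4.07 V.

V_out ≈ 4.07 V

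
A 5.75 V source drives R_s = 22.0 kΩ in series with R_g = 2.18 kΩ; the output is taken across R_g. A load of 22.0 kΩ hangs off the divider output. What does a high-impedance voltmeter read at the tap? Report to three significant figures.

V_out ≈ 0.476 V

The load sits in parallel with R_g: R_g‖R_L = (2.18 × 22.0) / (2.18 + 22.0) = 1.983 kΩ.
V_out = 5.75 × 1.983 / (22.0 + 1.983) = 5.75 × 1.983/23.98 = 0.476 V.
(Unloaded it would have been 0.518 V.)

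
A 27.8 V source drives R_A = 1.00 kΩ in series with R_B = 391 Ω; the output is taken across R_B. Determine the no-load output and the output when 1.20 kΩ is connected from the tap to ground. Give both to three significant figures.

Open-circuit: V = 27.8 × 391/(1000 + 391) = 7.81 V.
With the load, R_B becomes R_B‖R_L = 294.9 Ω, so V = 27.8 × 294.9/1295 = 6.33 V.

Unloaded: 7.81 V; loaded: 6.33 V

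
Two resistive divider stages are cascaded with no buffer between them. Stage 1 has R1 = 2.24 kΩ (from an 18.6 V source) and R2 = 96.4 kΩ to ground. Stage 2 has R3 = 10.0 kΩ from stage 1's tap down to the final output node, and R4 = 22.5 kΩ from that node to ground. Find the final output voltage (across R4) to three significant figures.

Stage 2 presents R3+R4 = 32.50 kΩ as a load on stage 1's tap.
Stage 1's lower leg becomes R2‖(R3+R4) = 24.31 kΩ, so V_mid = 18.6 × 24.31/26.55 = 17.03 V.
Stage 2 is itself unloaded: V_out = V_mid × R4/(R3+R4) = 17.03 × 22.5/32.50 = 11.8 V.

V_out ≈ 11.8 V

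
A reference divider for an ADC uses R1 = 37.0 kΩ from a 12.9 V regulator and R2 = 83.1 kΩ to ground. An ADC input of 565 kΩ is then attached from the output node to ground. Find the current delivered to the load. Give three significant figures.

I_L ≈ 0.0151 mA

R2‖R_L = 72.44 kΩ; V_out = 12.9 × 72.44/109.4 = 8.539 V.
I_L = V_out / R_L = 8.539 / 565 kΩ = 0.0151 mA.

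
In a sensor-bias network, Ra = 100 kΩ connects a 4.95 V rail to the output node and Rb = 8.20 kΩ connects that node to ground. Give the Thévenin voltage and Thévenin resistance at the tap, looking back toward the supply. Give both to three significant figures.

V_th = 0.375 V, R_th = 7.58 kΩ

V_th is the open-circuit tap voltage: 4.95 × 8.20/(100 + 8.20) = 0.375 V.
With the supply zeroed, Ra and Rb appear in parallel from the tap: R_th = Ra‖Rb = (100 × 8.20)/108.2 = 7.58 kΩ.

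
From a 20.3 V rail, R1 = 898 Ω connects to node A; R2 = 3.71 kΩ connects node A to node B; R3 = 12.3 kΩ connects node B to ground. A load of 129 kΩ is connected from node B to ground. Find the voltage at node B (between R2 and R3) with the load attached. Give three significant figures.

At node B, R3 is in parallel with the load: R3‖R_L = 11230 Ω.
Below node A the resistance is R2 + (R3‖R_L) = 14940 Ω, so V_A = 20.3 × 14940/15840 = 19.15 V.
Then V_B = V_A × (R3‖R_L)/(R2 + R3‖R_L) = 19.15 × 11230/14940 = 14.4 V.

V ≈ 14.4 V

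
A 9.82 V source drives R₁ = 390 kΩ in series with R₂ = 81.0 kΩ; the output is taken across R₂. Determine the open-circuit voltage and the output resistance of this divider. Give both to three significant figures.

V_th is the open-circuit tap voltage: 9.82 × 81.0/(390 + 81.0) = 1.69 V.
With the supply zeroed, R₁ and R₂ appear in parallel from the tap: R_th = R₁‖R₂ = (390 × 81.0)/471.0 = 67.1 kΩ.

V_th = 1.69 V, R_th = 67.1 kΩ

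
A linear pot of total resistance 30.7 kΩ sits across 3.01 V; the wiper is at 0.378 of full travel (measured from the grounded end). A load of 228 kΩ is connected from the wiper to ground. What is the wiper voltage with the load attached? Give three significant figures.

The wiper splits the pot into (1−α)R = 19.10 kΩ above and αR = 11.60 kΩ below.
Lower section ‖ load = 11.04 kΩ.
V_wiper = 3.01 × 11.04/(19.10 + 11.04) = 1.10 V.

V ≈ 1.10 V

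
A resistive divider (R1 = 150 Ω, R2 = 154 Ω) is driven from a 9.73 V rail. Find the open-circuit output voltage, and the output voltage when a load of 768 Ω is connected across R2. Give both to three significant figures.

Unloaded: 4.93 V; loaded: 4.49 V

Open-circuit: V = 9.73 × 154/(150 + 154) = 4.93 V.
With the load, R2 becomes R2‖R_L = 128.3 Ω, so V = 9.73 × 128.3/278.3 = 4.49 V.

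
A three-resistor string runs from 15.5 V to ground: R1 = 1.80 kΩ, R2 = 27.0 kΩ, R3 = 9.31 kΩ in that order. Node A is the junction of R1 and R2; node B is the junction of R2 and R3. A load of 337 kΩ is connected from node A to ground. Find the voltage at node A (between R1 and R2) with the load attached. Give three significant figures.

V ≈ 14.7 V

Below node A the series string R2+R3 = 36.31 kΩ sits in parallel with the 337 kΩ load: 32.78 kΩ.
V_A = 15.5 × 32.78/(1.80 + 32.78) = 14.7 V.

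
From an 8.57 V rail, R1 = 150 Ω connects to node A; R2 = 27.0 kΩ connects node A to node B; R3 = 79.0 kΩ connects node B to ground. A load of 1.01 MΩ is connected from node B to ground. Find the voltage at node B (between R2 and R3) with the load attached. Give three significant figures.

At node B, R3 is in parallel with the load: R3‖R_L = 73270 Ω.
Below node A the resistance is R2 + (R3‖R_L) = 100300 Ω, so V_A = 8.57 × 100300/100400 = 8.557 V.
Then V_B = V_A × (R3‖R_L)/(R2 + R3‖R_L) = 8.557 × 73270/100300 = 6.25 V.

V ≈ 6.25 V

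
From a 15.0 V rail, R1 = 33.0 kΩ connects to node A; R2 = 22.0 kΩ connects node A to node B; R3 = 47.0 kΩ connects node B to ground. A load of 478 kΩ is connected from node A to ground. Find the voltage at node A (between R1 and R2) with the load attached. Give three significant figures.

V ≈ 9.69 V

Below node A the series string R2+R3 = 69.00 kΩ sits in parallel with the 478 kΩ load: 60.30 kΩ.
V_A = 15.0 × 60.30/(33.0 + 60.30) = 9.69 V.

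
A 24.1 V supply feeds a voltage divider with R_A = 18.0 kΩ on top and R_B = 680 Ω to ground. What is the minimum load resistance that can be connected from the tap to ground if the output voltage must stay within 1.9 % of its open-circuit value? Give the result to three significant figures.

Output resistance R_th = R_A‖R_B = (18000 × 680)/18680 = 655.2 Ω.
The fractional drop is R_th/(R_th + R_L); requiring this ≤ 0.0190 gives R_L ≥ R_th(1/0.0190 − 1) = 655.2 × 51.63 = 33.8 kΩ.

R_L(min) ≈ 33.8 kΩ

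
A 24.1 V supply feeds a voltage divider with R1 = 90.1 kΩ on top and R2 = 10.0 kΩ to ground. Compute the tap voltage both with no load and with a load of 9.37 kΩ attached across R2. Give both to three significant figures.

Unloaded: 2.41 V; loaded: 1.23 V

Open-circuit: V = 24.1 × 10.0/(90.1 + 10.0) = 2.41 V.
With the load, R2 becomes R2‖R_L = 4.837 kΩ, so V = 24.1 × 4.837/94.94 = 1.23 V.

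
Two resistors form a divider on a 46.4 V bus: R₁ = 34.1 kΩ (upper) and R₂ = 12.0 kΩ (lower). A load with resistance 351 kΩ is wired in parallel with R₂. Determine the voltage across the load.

The load sits in parallel with R₂: R₂‖R_L = (12.0 × 351) / (12.0 + 351) = 11.60 kΩ.
V_out = 46.4 × 11.60 / (34.1 + 11.60) = 46.4 × 11.60/45.70 = 11.8 V.

V_out ≈ 11.8 V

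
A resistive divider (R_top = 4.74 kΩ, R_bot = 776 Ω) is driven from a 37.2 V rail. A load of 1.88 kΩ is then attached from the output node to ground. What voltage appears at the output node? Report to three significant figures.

V_out ≈ 3.86 V

The load sits in parallel with R_bot: R_bot‖R_L = (776 × 1880) / (776 + 1880) = 549.3 Ω.
V_out = 37.2 × 549.3 / (4740 + 549.3) = 37.2 × 549.3/5289 = 3.86 V.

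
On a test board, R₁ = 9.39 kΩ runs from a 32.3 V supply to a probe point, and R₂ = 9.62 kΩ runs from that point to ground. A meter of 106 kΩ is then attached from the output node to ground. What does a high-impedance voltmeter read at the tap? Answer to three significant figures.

V_out ≈ 15.6 V

The load sits in parallel with R₂: R₂‖R_L = (9.62 × 106) / (9.62 + 106) = 8.820 kΩ.
V_out = 32.3 × 8.820 / (9.39 + 8.820) = 32.3 × 8.820/18.21 = 15.6 V.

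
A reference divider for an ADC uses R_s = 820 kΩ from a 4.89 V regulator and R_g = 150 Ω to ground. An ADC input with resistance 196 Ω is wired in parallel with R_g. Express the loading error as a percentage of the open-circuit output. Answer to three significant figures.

43.3 %

The divider's output (Thévenin) resistance is R_s‖R_g = 150.0 Ω.
Fractional drop under load = R_th/(R_th + R_L) = 150.0 / (150.0 + 196) = 0.4335.
So the output falls by 43.3 %.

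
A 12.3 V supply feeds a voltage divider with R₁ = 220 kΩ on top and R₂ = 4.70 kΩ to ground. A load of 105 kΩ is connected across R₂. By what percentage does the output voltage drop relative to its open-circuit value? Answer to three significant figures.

4.20 %

The divider's output (Thévenin) resistance is R₁‖R₂ = 4.602 kΩ.
Fractional drop under load = R_th/(R_th + R_L) = 4.602 / (4.602 + 105) = 0.04199.
So the output falls by 4.20 %.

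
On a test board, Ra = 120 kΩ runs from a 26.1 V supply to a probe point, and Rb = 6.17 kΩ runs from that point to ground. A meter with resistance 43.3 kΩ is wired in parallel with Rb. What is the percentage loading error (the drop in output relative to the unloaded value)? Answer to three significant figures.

11.9 %

Unloaded V = 26.1 × 6.17/126.2 = 1.2763 V.
Loaded: Rb‖R_L = 5.400 kΩ, giving V = 26.1 × 5.400/125.4 = 1.1240 V.
Drop = (1.2763 − 1.1240) / 1.2763 = 11.9 %.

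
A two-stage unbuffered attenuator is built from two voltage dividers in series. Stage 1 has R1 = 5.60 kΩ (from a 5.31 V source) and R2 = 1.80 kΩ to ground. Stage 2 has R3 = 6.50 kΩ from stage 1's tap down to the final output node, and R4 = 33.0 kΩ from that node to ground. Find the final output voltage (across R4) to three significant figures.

Stage 2 presents R3+R4 = 39.50 kΩ as a load on stage 1's tap.
Stage 1's lower leg becomes R2‖(R3+R4) = 1.722 kΩ, so V_mid = 5.31 × 1.722/7.322 = 1.249 V.
Stage 2 is itself unloaded: V_out = V_mid × R4/(R3+R4) = 1.249 × 33.0/39.50 = 1.04 V.

V_out ≈ 1.04 V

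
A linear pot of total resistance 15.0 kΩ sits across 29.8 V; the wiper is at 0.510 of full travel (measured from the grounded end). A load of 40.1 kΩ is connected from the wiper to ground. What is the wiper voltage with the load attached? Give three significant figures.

The wiper splits the pot into (1−α)R = 7.350 kΩ above and αR = 7.650 kΩ below.
Lower section ‖ load = 6.424 kΩ.
V_wiper = 29.8 × 6.424/(7.350 + 6.424) = 13.9 V.

V ≈ 13.9 V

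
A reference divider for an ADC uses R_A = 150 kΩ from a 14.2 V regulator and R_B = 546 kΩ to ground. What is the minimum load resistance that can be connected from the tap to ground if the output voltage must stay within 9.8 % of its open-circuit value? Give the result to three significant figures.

R_L(min) ≈ 1.08 MΩ

Output resistance R_th = R_A‖R_B = (150 × 546)/696.0 = 117.7 kΩ.
The fractional drop is R_th/(R_th + R_L); requiring this ≤ 0.0980 gives R_L ≥ R_th(1/0.0980 − 1) = 117.7 × 9.204 = 1.08 MΩ.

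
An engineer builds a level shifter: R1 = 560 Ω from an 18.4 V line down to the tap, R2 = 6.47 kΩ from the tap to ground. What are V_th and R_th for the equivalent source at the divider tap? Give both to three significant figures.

V_th = 16.9 V, R_th = 515 Ω

V_th is the open-circuit tap voltage: 18.4 × 6470/(560 + 6470) = 16.9 V.
With the supply zeroed, R1 and R2 appear in parallel from the tap: R_th = R1‖R2 = (560 × 6470)/7030 = 515 Ω.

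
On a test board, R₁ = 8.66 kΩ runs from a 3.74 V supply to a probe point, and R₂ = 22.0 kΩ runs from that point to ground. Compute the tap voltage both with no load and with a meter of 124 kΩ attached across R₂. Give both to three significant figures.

Unloaded: 2.68 V; loaded: 2.56 V

Open-circuit: V = 3.74 × 22.0/(8.66 + 22.0) = 2.68 V.
With the load, R₂ becomes R₂‖R_L = 18.68 kΩ, so V = 3.74 × 18.68/27.34 = 2.56 V.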